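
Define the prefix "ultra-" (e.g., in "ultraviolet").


Prefix: ultra-
Example: ultraviolet (ultra- + violet)
Meaning = beyond


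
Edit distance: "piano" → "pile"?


Word 1: "piano" (length 5)
Word 2: "pile" (length 4)
One optimal edit sequence (insert/delete/substitute each cost 1):
  1. keep 'p'
  2. keep 'i'
  3. delete 'a'  (+1)
  4. substitute 'n' -> 'l'  (+1)
  5. substitute 'o' -> 'e'  (+1)
Total edit operations: 3
Edit distance = 3


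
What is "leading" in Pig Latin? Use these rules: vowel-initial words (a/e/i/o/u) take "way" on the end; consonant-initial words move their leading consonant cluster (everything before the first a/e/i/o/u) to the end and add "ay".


Word: "leading"
Starts with consonant(s) → move to end, add 'ay'
Consonant cluster: "l"
Pig Latin = "eadinglay"


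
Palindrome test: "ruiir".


Word: "ruiir"
Reversed: "riiur"
Forward == Backward? ruiir != riiur
Palindrome = No


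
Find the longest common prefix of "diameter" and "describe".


Word 1: "diameter"
Word 2: "describe"
Comparing from start:
  Pos 0: 'd' == 'd'
  Pos 1: 'i' != 'e' (stop)
LCP = "d" (length 1)


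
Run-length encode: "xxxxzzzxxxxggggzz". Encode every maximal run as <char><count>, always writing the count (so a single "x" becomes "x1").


String: "xxxxzzzxxxxggggzz"
Scanning for consecutive runs:
  'x' x 4
  'z' x 3
  'x' x 4
  'g' x 4
  'z' x 2
RLE = "x4z3x4g4z2"


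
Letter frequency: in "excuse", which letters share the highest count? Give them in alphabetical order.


Word: "excuse"
Letter counts:
  'c': 1
  'e': 2
  's': 1
  'u': 1
  'x': 1
Maximum count = 2
Most frequent = 'e' (2 times each)


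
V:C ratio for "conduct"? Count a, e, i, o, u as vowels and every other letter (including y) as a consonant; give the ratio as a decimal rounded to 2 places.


Word: "conduct"
Vowels (a,e,i,o,u): 2
Consonants: 5
Ratio = 2/5
= 0.40


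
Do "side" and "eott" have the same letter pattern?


Pattern of "side": [0, 1, 2, 3]
Pattern of "eott": [0, 1, 2, 2]
Patterns do not match
Same pattern = No


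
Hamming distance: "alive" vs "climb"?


Comparing character by character (same length = 5):
  Pos 0: 'a' vs 'c' !=
  Pos 1: 'l' vs 'l' =
  Pos 2: 'i' vs 'i' =
  Pos 3: 'v' vs 'm' !=
  Pos 4: 'e' vs 'b' !=
Hamming distance = 3


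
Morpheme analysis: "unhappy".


Word: "unhappy"
Morphemes: un- | happy
Each morpheme carries meaning
= 2 morphemes


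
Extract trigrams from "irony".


Word: "irony" (length 5)
Number of trigrams = 5 - 3 + 1 = 3
  Position 0: "iro"
  Position 1: "ron"
  Position 2: "ony"
Trigrams = "iro", "ron", "ony"


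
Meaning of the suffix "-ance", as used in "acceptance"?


Suffix: -ance
As in: acceptance -> accept + -ance
Meaning = state of


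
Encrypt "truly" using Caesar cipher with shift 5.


Word: "truly"
Shift: 5
Each letter → (letter + shift) mod 26:
  't' (19) + 5 = 24 → 'y'
  'r' (17) + 5 = 22 → 'w'
  'u' (20) + 5 = 25 → 'z'
  'l' (11) + 5 = 16 → 'q'
  'y' (24) + 5 = 3 → 'd'
Result = "ywzqd"


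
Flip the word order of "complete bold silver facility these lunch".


Original: "complete bold silver facility these lunch"
Words (1..n): complete | bold | silver | facility | these | lunch
Reversed (n..1): lunch | these | facility | silver | bold | complete
Result = "lunch these facility silver bold complete"


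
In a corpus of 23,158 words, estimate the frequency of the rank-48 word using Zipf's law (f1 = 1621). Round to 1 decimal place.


Zipf's law: f(r) = f(1) / r
f(1) = 1621
f(48) = 1621 / 48
= 33.8 occurrences


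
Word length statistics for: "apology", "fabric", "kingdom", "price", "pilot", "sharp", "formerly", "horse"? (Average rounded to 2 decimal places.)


Lengths: "apology"=7, "fabric"=6, "kingdom"=7, "price"=5, "pilot"=5, "sharp"=5, "formerly"=8, "horse"=5
Sum = 48, Count = 8
Average = 48/8 = 6.00
= avg=6.00, min=5, max=8


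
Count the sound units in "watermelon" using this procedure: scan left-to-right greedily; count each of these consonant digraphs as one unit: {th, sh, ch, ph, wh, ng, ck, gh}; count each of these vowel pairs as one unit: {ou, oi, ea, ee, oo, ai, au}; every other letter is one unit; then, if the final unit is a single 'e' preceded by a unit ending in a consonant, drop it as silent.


Word: "watermelon" (10 letters)
Left-to-right scan:
  (1) 'w' (letter)
  (2) 'a' (letter)
  (3) 't' (letter)
  (4) 'e' (letter)
  (5) 'r' (letter)
  (6) 'm' (letter)
  (7) 'e' (letter)
  (8) 'l' (letter)
  (9) 'o' (letter)
  (10) 'n' (letter)
Units from scan: 10
Sound units = 10 units


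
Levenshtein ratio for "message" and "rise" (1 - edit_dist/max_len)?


Word 1: "message" (length 7)
Word 2: "rise" (length 4)
One optimal edit sequence:
  1. delete 'm'  (+1)
  2. substitute 'e' -> 'r'  (+1)
  3. substitute 's' -> 'i'  (+1)
  4. keep 's'
  5. delete 'a'  (+1)
  6. delete 'g'  (+1)
  7. keep 'e'
Edit distance = 5
Max length = max(7, 4) = 7
Similarity = 1 - 5/7
= 0.2857


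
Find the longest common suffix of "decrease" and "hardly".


Word 1: "decrease"
Word 2: "hardly"
Comparing from end:
  Pos -1: 'e' != 'y' (stop)
LCS = "" (length 0)


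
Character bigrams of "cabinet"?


Word: "cabinet" (length 7)
Number of bigrams = 7 - 2 + 1 = 6
  Position 0: "ca"
  Position 1: "ab"
  Position 2: "bi"
  Position 3: "in"
  Position 4: "ne"
  Position 5: "et"
Bigrams = "ca", "ab", "bi", "in", "ne", "et"


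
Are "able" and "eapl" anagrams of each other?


Word 1: "able" → sorted: abel
Word 2: "eapl" → sorted: aelp
Same letters? abel != aelp
Anagram = No


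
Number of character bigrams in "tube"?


Word: "tube" (length 4)
Number of 2-grams = length - 2 + 1 = 4 - 2 + 1
= 3


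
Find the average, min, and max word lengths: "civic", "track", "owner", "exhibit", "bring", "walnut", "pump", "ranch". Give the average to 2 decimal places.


Lengths: "civic"=5, "track"=5, "owner"=5, "exhibit"=7, "bring"=5, "walnut"=6, "pump"=4, "ranch"=5
Sum = 42, Count = 8
Average = 42/8 = 5.25
= avg=5.25, min=4, max=7


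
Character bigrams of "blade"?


Word: "blade" (length 5)
Number of bigrams = 5 - 2 + 1 = 4
  Position 0: "bl"
  Position 1: "la"
  Position 2: "ad"
  Position 3: "de"
Bigrams = "bl", "la", "ad", "de"


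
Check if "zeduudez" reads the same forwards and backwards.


Word: "zeduudez"
Reversed: "zeduudez"
Forward == Backward? zeduudez == zeduudez
Palindrome = Yes


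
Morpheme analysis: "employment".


Word: "employment"
Morphemes: employ / -ment
Each morpheme carries meaning
= 2 morphemes


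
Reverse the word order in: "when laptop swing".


Original: "when laptop swing"
Words (1..n): when | laptop | swing
Reversed (n..1): swing | laptop | when
Result = "swing laptop when"


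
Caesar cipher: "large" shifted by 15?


Word: "large"
Shift: 15
Each letter → (letter + shift) mod 26:
  'l' (11) + 15 = 0 → 'a'
  'a' (0) + 15 = 15 → 'p'
  'r' (17) + 15 = 6 → 'g'
  'g' (6) + 15 = 21 → 'v'
  'e' (4) + 15 = 19 → 't'
Result = "apgvt"


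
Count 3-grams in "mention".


Word: "mention" (length 7)
Number of 3-grams = length - 3 + 1 = 7 - 3 + 1
= 5


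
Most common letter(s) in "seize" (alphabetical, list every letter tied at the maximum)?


Word: "seize"
Letter counts:
  'e': 2
  'i': 1
  's': 1
  'z': 1
Maximum count = 2
Most frequent = 'e' (2 times each)


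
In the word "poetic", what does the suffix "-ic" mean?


Suffix: -ic
As in: poetic -> poet + -ic
Meaning = relating to


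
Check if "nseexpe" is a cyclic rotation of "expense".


Word: "expense", Candidate: "nseexpe"
Method: check if candidate is substring of word+word
"expenseexpense" contains "nseexpe"? Yes
Is rotation = Yes


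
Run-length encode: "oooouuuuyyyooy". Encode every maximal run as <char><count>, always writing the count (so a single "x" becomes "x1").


String: "oooouuuuyyyooy"
Scanning for consecutive runs:
  'o' x 4
  'u' x 4
  'y' x 3
  'o' x 2
  'y' x 1
RLE = "o4u4y3o2y1"


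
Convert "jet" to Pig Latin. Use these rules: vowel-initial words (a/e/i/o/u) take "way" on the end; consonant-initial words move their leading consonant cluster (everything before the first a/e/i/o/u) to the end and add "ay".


Word: "jet"
Starts with consonant(s) → move to end, add 'ay'
Consonant cluster: "j"
Pig Latin = "etjay"


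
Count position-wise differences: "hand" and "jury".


Comparing character by character (same length = 4):
  Pos 0: 'h' vs 'j' !=
  Pos 1: 'a' vs 'u' !=
  Pos 2: 'n' vs 'r' !=
  Pos 3: 'd' vs 'y' !=
Hamming distance = 4


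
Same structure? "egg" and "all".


Pattern of "egg": [0, 1, 1]
Pattern of "all": [0, 1, 1]
Patterns match
Same pattern = Yes


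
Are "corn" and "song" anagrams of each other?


Word 1: "corn" → sorted: cnor
Word 2: "song" → sorted: gnos
Same letters? cnor != gnos
Anagram = No


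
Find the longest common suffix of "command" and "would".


Word 1: "command"
Word 2: "would"
Comparing from end:
  Pos -1: 'd' == 'd'
  Pos -2: 'n' != 'l' (stop)
LCS = "d" (length 1)


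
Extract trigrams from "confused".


Word: "confused" (length 8)
Number of trigrams = 8 - 3 + 1 = 6
  Position 0: "con"
  Position 1: "onf"
  Position 2: "nfu"
  Position 3: "fus"
  Position 4: "use"
  Position 5: "sed"
Trigrams = "con", "onf", "nfu", "fus", "use", "sed"


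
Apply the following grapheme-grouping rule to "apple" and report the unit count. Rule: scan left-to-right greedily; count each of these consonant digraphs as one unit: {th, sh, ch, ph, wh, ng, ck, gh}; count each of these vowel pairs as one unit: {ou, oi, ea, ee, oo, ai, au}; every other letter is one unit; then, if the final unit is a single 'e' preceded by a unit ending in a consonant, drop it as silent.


Word: "apple" (5 letters)
Left-to-right scan:
  [1] 'a' (letter)
  [2] 'p' (letter)
  [3] 'p' (letter)
  [4] 'l' (letter)
  [5] 'e' (letter)
Units from scan: 5
Final unit is 'e' after a consonant -> drop as silent (-1)
Sound units = 4 units


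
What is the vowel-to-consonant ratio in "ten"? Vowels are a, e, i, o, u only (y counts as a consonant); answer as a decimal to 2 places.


Word: "ten"
Vowels (a,e,i,o,u): 1
Consonants: 2
Ratio = 1/2
= 0.50


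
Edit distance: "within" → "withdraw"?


Word 1: "within" (length 6)
Word 2: "withdraw" (length 8)
One optimal edit sequence (insert/delete/substitute each cost 1):
  1. keep 'w'
  2. keep 'i'
  3. keep 't'
  4. keep 'h'
  5. insert 'd'  (+1)
  6. insert 'r'  (+1)
  7. substitute 'i' -> 'a'  (+1)
  8. substitute 'n' -> 'w'  (+1)
Total edit operations: 4
Edit distance = 4


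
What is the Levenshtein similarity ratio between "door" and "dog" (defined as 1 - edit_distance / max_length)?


Word 1: "door" (length 4)
Word 2: "dog" (length 3)
One optimal edit sequence:
  1. keep 'd'
  2. delete 'o'  (+1)
  3. keep 'o'
  4. substitute 'r' -> 'g'  (+1)
Edit distance = 2
Max length = max(4, 3) = 4
Similarity = 1 - 2/4
= 0.5000


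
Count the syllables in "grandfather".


Word: "grandfather"
Syllable breakdown: grand / fa / ther
Counting: 3 parts
= 3 syllables


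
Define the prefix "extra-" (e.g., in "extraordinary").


Prefix: extra-
Example: extraordinary (extra- + ordinary)
Meaning = beyond


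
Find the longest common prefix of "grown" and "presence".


Word 1: "grown"
Word 2: "presence"
Comparing from start:
  Pos 0: 'g' != 'p' (stop)
LCP = "" (length 0)


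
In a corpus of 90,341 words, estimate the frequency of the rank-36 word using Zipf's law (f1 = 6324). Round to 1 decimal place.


Zipf's law: f(r) = f(1) / r
f(1) = 6324
f(36) = 6324 / 36
= 175.7 occurrences


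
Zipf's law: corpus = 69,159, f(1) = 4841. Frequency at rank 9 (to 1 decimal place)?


Zipf's law: f(r) = f(1) / r
f(1) = 4841
f(9) = 4841 / 9
= 537.9 occurrences


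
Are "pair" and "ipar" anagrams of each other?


Word 1: "pair" → sorted: aipr
Word 2: "ipar" → sorted: aipr
Same letters? aipr == aipr
Anagram = Yes


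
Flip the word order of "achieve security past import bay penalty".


Original: "achieve security past import bay penalty"
Words (1..n): achieve | security | past | import | bay | penalty
Reversed (n..1): penalty | bay | import | past | security | achieve
Result = "penalty bay import past security achieve"


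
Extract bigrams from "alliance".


Word: "alliance" (length 8)
Number of bigrams = 8 - 2 + 1 = 7
  Position 0: "al"
  Position 1: "ll"
  Position 2: "li"
  Position 3: "ia"
  Position 4: "an"
  Position 5: "nc"
  Position 6: "ce"
Bigrams = "al", "ll", "li", "ia", "an", "nc", "ce"


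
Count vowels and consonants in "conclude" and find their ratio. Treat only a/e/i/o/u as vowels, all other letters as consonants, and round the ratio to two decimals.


Word: "conclude"
Vowels (a,e,i,o,u): 3
Consonants: 5
Ratio = 3/5
= 0.60


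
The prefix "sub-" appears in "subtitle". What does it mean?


Prefix: sub-
Example: subtitle (sub- + title)
Meaning = under / below


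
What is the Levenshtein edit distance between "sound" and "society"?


Word 1: "sound" (length 5)
Word 2: "society" (length 7)
One optimal edit sequence (insert/delete/substitute each cost 1):
  1. keep 's'
  2. keep 'o'
  3. insert 'c'  (+1)
  4. insert 'i'  (+1)
  5. substitute 'u' -> 'e'  (+1)
  6. substitute 'n' -> 't'  (+1)
  7. substitute 'd' -> 'y'  (+1)
Total edit operations: 5
Edit distance = 5


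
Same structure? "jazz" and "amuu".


Pattern of "jazz": [0, 1, 2, 2]
Pattern of "amuu": [0, 1, 2, 2]
Patterns match
Same pattern = Yes


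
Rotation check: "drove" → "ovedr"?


Word: "drove", Candidate: "ovedr"
Method: check if candidate is substring of word+word
"drovedrove" contains "ovedr"? Yes
Is rotation = Yes


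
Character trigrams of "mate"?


Word: "mate" (length 4)
Number of trigrams = 4 - 3 + 1 = 2
  Position 0: "mat"
  Position 1: "ate"
Trigrams = "mat", "ate"


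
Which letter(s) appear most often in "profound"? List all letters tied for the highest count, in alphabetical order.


Word: "profound"
Letter counts:
  'd': 1
  'f': 1
  'n': 1
  'o': 2
  'p': 1
  'r': 1
  'u': 1
Maximum count = 2
Most frequent = 'o' (2 times each)


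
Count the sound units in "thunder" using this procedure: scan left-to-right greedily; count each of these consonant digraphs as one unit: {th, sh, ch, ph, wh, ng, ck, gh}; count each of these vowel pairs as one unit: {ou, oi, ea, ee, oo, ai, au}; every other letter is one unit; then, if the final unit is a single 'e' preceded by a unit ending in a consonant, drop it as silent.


Word: "thunder" (7 letters)
Left-to-right scan:
  1. 'th' (digraph)
  2. 'u' (letter)
  3. 'n' (letter)
  4. 'd' (letter)
  5. 'e' (letter)
  6. 'r' (letter)
Units from scan: 6
Sound units = 6 units


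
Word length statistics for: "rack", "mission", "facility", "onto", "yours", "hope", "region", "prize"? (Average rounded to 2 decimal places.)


Lengths: "rack"=4, "mission"=7, "facility"=8, "onto"=4, "yours"=5, "hope"=4, "region"=6, "prize"=5
Sum = 43, Count = 8
Average = 43/8 = 5.38
= avg=5.38, min=4, max=8


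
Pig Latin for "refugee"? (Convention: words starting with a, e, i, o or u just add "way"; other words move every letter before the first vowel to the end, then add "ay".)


Word: "refugee"
Starts with consonant(s) → move to end, add 'ay'
Consonant cluster: "r"
Pig Latin = "efugeeray"


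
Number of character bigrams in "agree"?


Word: "agree" (length 5)
Number of 2-grams = length - 2 + 1 = 5 - 2 + 1
= 4


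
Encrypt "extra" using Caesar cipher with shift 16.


Word: "extra"
Shift: 16
Each letter → (letter + shift) mod 26:
  'e' (4) + 16 = 20 → 'u'
  'x' (23) + 16 = 13 → 'n'
  't' (19) + 16 = 9 → 'j'
  'r' (17) + 16 = 7 → 'h'
  'a' (0) + 16 = 16 → 'q'
Result = "unjhq"


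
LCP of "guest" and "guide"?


Word 1: "guest"
Word 2: "guide"
Comparing from start:
  Pos 0: 'g' == 'g'
  Pos 1: 'u' == 'u'
  Pos 2: 'e' != 'i' (stop)
LCP = "gu" (length 2)


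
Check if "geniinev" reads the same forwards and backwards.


Word: "geniinev"
Reversed: "veniineg"
Forward == Backward? geniinev != veniineg
Palindrome = No


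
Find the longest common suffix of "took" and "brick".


Word 1: "took"
Word 2: "brick"
Comparing from end:
  Pos -1: 'k' == 'k'
  Pos -2: 'o' != 'c' (stop)
LCS = "k" (length 1)


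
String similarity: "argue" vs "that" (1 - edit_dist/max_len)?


Word 1: "argue" (length 5)
Word 2: "that" (length 4)
One optimal edit sequence:
  1. delete 'a'  (+1)
  2. substitute 'r' -> 't'  (+1)
  3. substitute 'g' -> 'h'  (+1)
  4. substitute 'u' -> 'a'  (+1)
  5. substitute 'e' -> 't'  (+1)
Edit distance = 5
Max length = max(5, 4) = 5
Similarity = 1 - 5/5
= 0.0000


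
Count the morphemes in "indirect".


Word: "indirect"
Morphemes: in- + direct
Each morpheme carries meaning
= 2 morphemes


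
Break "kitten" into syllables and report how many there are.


Word: "kitten"
Syllable breakdown: kit | ten
Counting: 2 parts
= 2 syllables


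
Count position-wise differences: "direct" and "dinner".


Comparing character by character (same length = 6):
  Pos 0: 'd' vs 'd' =
  Pos 1: 'i' vs 'i' =
  Pos 2: 'r' vs 'n' !=
  Pos 3: 'e' vs 'n' !=
  Pos 4: 'c' vs 'e' !=
  Pos 5: 't' vs 'r' !=
Hamming distance = 4


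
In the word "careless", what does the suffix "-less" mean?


Suffix: -less
Example: careless = care + -less
Meaning = without


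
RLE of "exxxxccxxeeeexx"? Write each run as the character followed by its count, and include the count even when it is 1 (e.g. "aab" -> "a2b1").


String: "exxxxccxxeeeexx"
Scanning for consecutive runs:
  'e' x 1
  'x' x 4
  'c' x 2
  'x' x 2
  'e' x 4
  'x' x 2
RLE = "e1x4c2x2e4x2"


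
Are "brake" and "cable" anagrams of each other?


Word 1: "brake" → sorted: abekr
Word 2: "cable" → sorted: abcel
Same letters? abekr != abcel
Anagram = No


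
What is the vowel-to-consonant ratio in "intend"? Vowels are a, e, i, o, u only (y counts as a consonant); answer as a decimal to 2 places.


Word: "intend"
Vowels (a,e,i,o,u): 2
Consonants: 4
Ratio = 2/4
= 0.50


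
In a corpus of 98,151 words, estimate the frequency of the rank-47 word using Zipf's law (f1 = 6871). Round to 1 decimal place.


Zipf's law: f(r) = f(1) / r
f(1) = 6871
f(47) = 6871 / 47
= 146.2 occurrences


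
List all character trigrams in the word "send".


Word: "send" (length 4)
Number of trigrams = 4 - 3 + 1 = 2
  Position 0: "sen"
  Position 1: "end"
Trigrams = "sen", "end"


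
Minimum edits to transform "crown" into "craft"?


Word 1: "crown" (length 5)
Word 2: "craft" (length 5)
One optimal edit sequence (insert/delete/substitute each cost 1):
  1. keep 'c'
  2. keep 'r'
  3. substitute 'o' -> 'a'  (+1)
  4. substitute 'w' -> 'f'  (+1)
  5. substitute 'n' -> 't'  (+1)
Total edit operations: 3
Edit distance = 3


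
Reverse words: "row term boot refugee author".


Original: "row term boot refugee author"
Words (1..n): row | term | boot | refugee | author
Reversed (n..1): author | refugee | boot | term | row
Result = "author refugee boot term row"


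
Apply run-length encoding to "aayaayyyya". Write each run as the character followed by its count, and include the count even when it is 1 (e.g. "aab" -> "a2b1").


String: "aayaayyyya"
Scanning for consecutive runs:
  'a' x 2
  'y' x 1
  'a' x 2
  'y' x 4
  'a' x 1
RLE = "a2y1a2y4a1"


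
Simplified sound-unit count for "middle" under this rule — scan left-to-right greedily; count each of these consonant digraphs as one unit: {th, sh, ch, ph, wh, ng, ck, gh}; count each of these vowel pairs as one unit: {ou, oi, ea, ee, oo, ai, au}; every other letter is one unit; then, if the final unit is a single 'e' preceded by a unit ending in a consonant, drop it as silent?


Word: "middle" (6 letters)
Left-to-right scan:
  1. 'm' (letter)
  2. 'i' (letter)
  3. 'd' (letter)
  4. 'd' (letter)
  5. 'l' (letter)
  6. 'e' (letter)
Units from scan: 6
Final unit is 'e' after a consonant -> drop as silent (-1)
Sound units = 5 units


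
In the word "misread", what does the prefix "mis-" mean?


Prefix: mis-
As in: misread -> mis- + read
Meaning = wrongly


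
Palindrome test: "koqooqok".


Word: "koqooqok"
Reversed: "koqooqok"
Forward == Backward? koqooqok == koqooqok
Palindrome = Yes


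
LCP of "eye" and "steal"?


Word 1: "eye"
Word 2: "steal"
Comparing from start:
  Pos 0: 'e' != 's' (stop)
LCP = "" (length 0)


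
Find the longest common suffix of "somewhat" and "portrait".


Word 1: "somewhat"
Word 2: "portrait"
Comparing from end:
  Pos -1: 't' == 't'
  Pos -2: 'a' != 'i' (stop)
LCS = "t" (length 1)


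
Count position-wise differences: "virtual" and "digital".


Comparing character by character (same length = 7):
  Pos 0: 'v' vs 'd' !=
  Pos 1: 'i' vs 'i' =
  Pos 2: 'r' vs 'g' !=
  Pos 3: 't' vs 'i' !=
  Pos 4: 'u' vs 't' !=
  Pos 5: 'a' vs 'a' =
  Pos 6: 'l' vs 'l' =
Hamming distance = 4


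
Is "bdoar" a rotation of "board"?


Word: "board", Candidate: "bdoar"
Method: check if candidate is substring of word+word
"boardboard" contains "bdoar"? No
Is rotation = No


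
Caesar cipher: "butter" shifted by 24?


Word: "butter"
Shift: 24
Each letter → (letter + shift) mod 26:
  'b' (1) + 24 = 25 → 'z'
  'u' (20) + 24 = 18 → 's'
  't' (19) + 24 = 17 → 'r'
  't' (19) + 24 = 17 → 'r'
  'e' (4) + 24 = 2 → 'c'
  'r' (17) + 24 = 15 → 'p'
Result = "zsrrcp"


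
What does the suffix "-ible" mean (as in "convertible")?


Suffix: -ible
As in: convertible -> convert + -ible
Meaning = capable of


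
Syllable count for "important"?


Word: "important"
Syllable breakdown: im · por · tant
Counting: 3 parts
= 3 syllables


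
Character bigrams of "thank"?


Word: "thank" (length 5)
Number of bigrams = 5 - 2 + 1 = 4
  Position 0: "th"
  Position 1: "ha"
  Position 2: "an"
  Position 3: "nk"
Bigrams = "th", "ha", "an", "nk"


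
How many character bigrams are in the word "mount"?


Word: "mount" (length 5)
Number of 2-grams = length - 2 + 1 = 5 - 2 + 1
= 4


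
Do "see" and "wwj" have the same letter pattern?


Pattern of "see": [0, 1, 1]
Pattern of "wwj": [0, 0, 1]
Patterns do not match
Same pattern = No


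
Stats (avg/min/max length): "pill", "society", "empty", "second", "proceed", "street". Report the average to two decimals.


Lengths: "pill"=4, "society"=7, "empty"=5, "second"=6, "proceed"=7, "street"=6
Sum = 35, Count = 6
Average = 35/6 = 5.83
= avg=5.83, min=4, max=7


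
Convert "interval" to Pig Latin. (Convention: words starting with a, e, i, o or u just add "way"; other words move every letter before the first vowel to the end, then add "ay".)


Word: "interval"
Starts with vowel → add 'way'
Pig Latin = "intervalway"


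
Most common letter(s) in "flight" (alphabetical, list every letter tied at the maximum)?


Word: "flight"
Letter counts:
  'f': 1
  'g': 1
  'h': 1
  'i': 1
  'l': 1
  't': 1
Maximum count = 1
Most frequent = 'f', 'g', 'h', 'i', 'l', 't' (1 time each)


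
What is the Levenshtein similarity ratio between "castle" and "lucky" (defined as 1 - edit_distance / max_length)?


Word 1: "castle" (length 6)
Word 2: "lucky" (length 5)
One optimal edit sequence:
  1. delete 'c'  (+1)
  2. substitute 'a' -> 'l'  (+1)
  3. substitute 's' -> 'u'  (+1)
  4. substitute 't' -> 'c'  (+1)
  5. substitute 'l' -> 'k'  (+1)
  6. substitute 'e' -> 'y'  (+1)
Edit distance = 6
Max length = max(6, 5) = 6
Similarity = 1 - 6/6
= 0.0000


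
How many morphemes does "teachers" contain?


Word: "teachers"
Morphemes: teach | -er | -s
Each morpheme carries meaning
= 3 morphemes


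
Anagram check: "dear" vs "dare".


Word 1: "dear" → sorted: ader
Word 2: "dare" → sorted: ader
Same letters? ader == ader
Anagram = Yes


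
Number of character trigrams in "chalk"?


Word: "chalk" (length 5)
Number of 3-grams = length - 3 + 1 = 5 - 3 + 1
= 3


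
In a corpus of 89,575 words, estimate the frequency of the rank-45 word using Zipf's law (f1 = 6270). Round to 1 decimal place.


Zipf's law: f(r) = f(1) / r
f(1) = 6270
f(45) = 6270 / 45
= 139.3 occurrences


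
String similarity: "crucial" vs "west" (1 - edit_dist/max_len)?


Word 1: "crucial" (length 7)
Word 2: "west" (length 4)
One optimal edit sequence:
  1. delete 'c'  (+1)
  2. delete 'r'  (+1)
  3. delete 'u'  (+1)
  4. substitute 'c' -> 'w'  (+1)
  5. substitute 'i' -> 'e'  (+1)
  6. substitute 'a' -> 's'  (+1)
  7. substitute 'l' -> 't'  (+1)
Edit distance = 7
Max length = max(7, 4) = 7
Similarity = 1 - 7/7
= 0.0000


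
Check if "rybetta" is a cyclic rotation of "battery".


Word: "battery", Candidate: "rybetta"
Method: check if candidate is substring of word+word
"batterybattery" contains "rybetta"? No
Is rotation = No


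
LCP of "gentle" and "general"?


Word 1: "gentle"
Word 2: "general"
Comparing from start:
  Pos 0: 'g' == 'g'
  Pos 1: 'e' == 'e'
  Pos 2: 'n' == 'n'
  Pos 3: 't' != 'e' (stop)
LCP = "gen" (length 3)


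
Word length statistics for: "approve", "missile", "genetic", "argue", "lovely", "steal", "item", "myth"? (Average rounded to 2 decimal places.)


Lengths: "approve"=7, "missile"=7, "genetic"=7, "argue"=5, "lovely"=6, "steal"=5, "item"=4, "myth"=4
Sum = 45, Count = 8
Average = 45/8 = 5.63
= avg=5.63, min=4, max=7


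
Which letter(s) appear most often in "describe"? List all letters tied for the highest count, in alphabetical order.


Word: "describe"
Letter counts:
  'b': 1
  'c': 1
  'd': 1
  'e': 2
  'i': 1
  'r': 1
  's': 1
Maximum count = 2
Most frequent = 'e' (2 times each)


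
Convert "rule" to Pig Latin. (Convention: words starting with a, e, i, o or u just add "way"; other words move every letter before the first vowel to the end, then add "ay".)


Word: "rule"
Starts with consonant(s) → move to end, add 'ay'
Consonant cluster: "r"
Pig Latin = "uleray"


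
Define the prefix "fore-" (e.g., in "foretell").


Prefix: fore-
Example: foretell (fore- + tell)
Meaning = before


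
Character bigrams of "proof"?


Word: "proof" (length 5)
Number of bigrams = 5 - 2 + 1 = 4
  Position 0: "pr"
  Position 1: "ro"
  Position 2: "oo"
  Position 3: "of"
Bigrams = "pr", "ro", "oo", "of"


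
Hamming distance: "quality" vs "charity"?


Comparing character by character (same length = 7):
  Pos 0: 'q' vs 'c' !=
  Pos 1: 'u' vs 'h' !=
  Pos 2: 'a' vs 'a' =
  Pos 3: 'l' vs 'r' !=
  Pos 4: 'i' vs 'i' =
  Pos 5: 't' vs 't' =
  Pos 6: 'y' vs 'y' =
Hamming distance = 3


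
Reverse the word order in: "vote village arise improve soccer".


Original: "vote village arise improve soccer"
Words (1..n): vote | village | arise | improve | soccer
Reversed (n..1): soccer | improve | arise | village | vote
Result = "soccer improve arise village vote"


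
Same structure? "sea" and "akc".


Pattern of "sea": [0, 1, 2]
Pattern of "akc": [0, 1, 2]
Patterns match
Same pattern = Yes


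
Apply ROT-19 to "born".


Word: "born"
Shift: 19
Each letter → (letter + shift) mod 26:
  'b' (1) + 19 = 20 → 'u'
  'o' (14) + 19 = 7 → 'h'
  'r' (17) + 19 = 10 → 'k'
  'n' (13) + 19 = 6 → 'g'
Result = "uhkg"


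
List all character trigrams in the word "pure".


Word: "pure" (length 4)
Number of trigrams = 4 - 3 + 1 = 2
  Position 0: "pur"
  Position 1: "ure"
Trigrams = "pur", "ure"


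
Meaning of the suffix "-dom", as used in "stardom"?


Suffix: -dom
Example: stardom (star + -dom)
Meaning = state / realm


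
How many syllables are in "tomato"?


Word: "tomato"
Syllable breakdown: to / ma / to
Counting: 3 parts
= 3 syllables


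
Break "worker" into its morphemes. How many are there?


Word: "worker"
Morphemes: work | -er
Each morpheme carries meaning
= 2 morphemes


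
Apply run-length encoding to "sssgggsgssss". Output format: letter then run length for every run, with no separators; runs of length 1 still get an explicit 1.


String: "sssgggsgssss"
Scanning for consecutive runs:
  's' x 3
  'g' x 3
  's' x 1
  'g' x 1
  's' x 4
RLE = "s3g3s1g1s4"


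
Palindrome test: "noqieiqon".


Word: "noqieiqon"
Reversed: "noqieiqon"
Forward == Backward? noqieiqon == noqieiqon
Palindrome = Yes


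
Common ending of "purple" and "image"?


Word 1: "purple"
Word 2: "image"
Comparing from end:
  Pos -1: 'e' == 'e'
  Pos -2: 'l' != 'g' (stop)
LCS = "e" (length 1)


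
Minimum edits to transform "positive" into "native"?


Word 1: "positive" (length 8)
Word 2: "native" (length 6)
One optimal edit sequence (insert/delete/substitute each cost 1):
  1. delete 'p'  (+1)
  2. delete 'o'  (+1)
  3. substitute 's' -> 'n'  (+1)
  4. substitute 'i' -> 'a'  (+1)
  5. keep 't'
  6. keep 'i'
  7. keep 'v'
  8. keep 'e'
Total edit operations: 4
Edit distance = 4


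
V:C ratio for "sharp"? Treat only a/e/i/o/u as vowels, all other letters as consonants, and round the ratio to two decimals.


Word: "sharp"
Vowels (a,e,i,o,u): 1
Consonants: 4
Ratio = 1/4
= 0.25


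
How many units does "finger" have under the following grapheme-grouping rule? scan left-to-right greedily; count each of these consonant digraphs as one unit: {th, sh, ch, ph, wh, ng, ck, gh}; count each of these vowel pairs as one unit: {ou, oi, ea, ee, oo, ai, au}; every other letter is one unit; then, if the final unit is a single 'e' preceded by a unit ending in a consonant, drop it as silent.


Word: "finger" (6 letters)
Left-to-right scan:
  [1] 'f' (letter)
  [2] 'i' (letter)
  [3] 'ng' (digraph)
  [4] 'e' (letter)
  [5] 'r' (letter)
Units from scan: 5
Sound units = 5 units


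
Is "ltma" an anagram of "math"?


Word 1: "math" → sorted: ahmt
Word 2: "ltma" → sorted: almt
Same letters? ahmt != almt
Anagram = No


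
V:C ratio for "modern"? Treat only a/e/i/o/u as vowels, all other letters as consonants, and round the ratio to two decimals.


Word: "modern"
Vowels (a,e,i,o,u): 2
Consonants: 4
Ratio = 2/4
= 0.50


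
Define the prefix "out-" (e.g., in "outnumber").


Prefix: out-
As in: outnumber -> out- + number
Meaning = surpass


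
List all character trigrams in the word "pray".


Word: "pray" (length 4)
Number of trigrams = 4 - 3 + 1 = 2
  Position 0: "pra"
  Position 1: "ray"
Trigrams = "pra", "ray"


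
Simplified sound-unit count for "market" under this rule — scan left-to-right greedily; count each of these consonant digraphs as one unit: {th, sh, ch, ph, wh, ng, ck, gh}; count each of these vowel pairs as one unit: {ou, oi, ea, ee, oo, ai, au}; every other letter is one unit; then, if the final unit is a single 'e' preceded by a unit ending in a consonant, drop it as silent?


Word: "market" (6 letters)
Left-to-right scan:
  [1] 'm' (letter)
  [2] 'a' (letter)
  [3] 'r' (letter)
  [4] 'k' (letter)
  [5] 'e' (letter)
  [6] 't' (letter)
Units from scan: 6
Sound units = 6 units


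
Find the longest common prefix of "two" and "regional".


Word 1: "two"
Word 2: "regional"
Comparing from start:
  Pos 0: 't' != 'r' (stop)
LCP = "" (length 0)


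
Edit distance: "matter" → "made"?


Word 1: "matter" (length 6)
Word 2: "made" (length 4)
One optimal edit sequence (insert/delete/substitute each cost 1):
  1. keep 'm'
  2. keep 'a'
  3. delete 't'  (+1)
  4. substitute 't' -> 'd'  (+1)
  5. keep 'e'
  6. delete 'r'  (+1)
Total edit operations: 3
Edit distance = 3


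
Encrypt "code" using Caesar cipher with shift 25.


Word: "code"
Shift: 25
Each letter → (letter + shift) mod 26:
  'c' (2) + 25 = 1 → 'b'
  'o' (14) + 25 = 13 → 'n'
  'd' (3) + 25 = 2 → 'c'
  'e' (4) + 25 = 3 → 'd'
Result = "bncd"


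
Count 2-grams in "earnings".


Word: "earnings" (length 8)
Number of 2-grams = length - 2 + 1 = 8 - 2 + 1
= 7


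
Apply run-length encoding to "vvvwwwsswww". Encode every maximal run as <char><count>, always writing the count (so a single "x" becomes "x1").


String: "vvvwwwsswww"
Scanning for consecutive runs:
  'v' x 3
  'w' x 3
  's' x 2
  'w' x 3
RLE = "v3w3s2w3"


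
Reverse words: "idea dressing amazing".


Original: "idea dressing amazing"
Words (1..n): idea | dressing | amazing
Reversed (n..1): amazing | dressing | idea
Result = "amazing dressing idea"


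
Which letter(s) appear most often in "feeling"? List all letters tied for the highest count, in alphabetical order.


Word: "feeling"
Letter counts:
  'e': 2
  'f': 1
  'g': 1
  'i': 1
  'l': 1
  'n': 1
Maximum count = 2
Most frequent = 'e' (2 times each)


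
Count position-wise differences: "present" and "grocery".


Comparing character by character (same length = 7):
  Pos 0: 'p' vs 'g' !=
  Pos 1: 'r' vs 'r' =
  Pos 2: 'e' vs 'o' !=
  Pos 3: 's' vs 'c' !=
  Pos 4: 'e' vs 'e' =
  Pos 5: 'n' vs 'r' !=
  Pos 6: 't' vs 'y' !=
Hamming distance = 5


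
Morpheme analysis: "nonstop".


Word: "nonstop"
Morphemes: non- | stop
Each morpheme carries meaning
= 2 morphemes


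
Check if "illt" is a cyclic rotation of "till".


Word: "till", Candidate: "illt"
Method: check if candidate is substring of word+word
"tilltill" contains "illt"? Yes
Is rotation = Yes


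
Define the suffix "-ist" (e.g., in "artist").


Suffix: -ist
Example: artist = art + -ist
Meaning = one who practices


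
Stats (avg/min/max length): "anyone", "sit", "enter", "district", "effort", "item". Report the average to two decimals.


Lengths: "anyone"=6, "sit"=3, "enter"=5, "district"=8, "effort"=6, "item"=4
Sum = 32, Count = 6
Average = 32/6 = 5.33
= avg=5.33, min=3, max=8


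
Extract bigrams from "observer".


Word: "observer" (length 8)
Number of bigrams = 8 - 2 + 1 = 7
  Position 0: "ob"
  Position 1: "bs"
  Position 2: "se"
  Position 3: "er"
  Position 4: "rv"
  Position 5: "ve"
  Position 6: "er"
Bigrams = "ob", "bs", "se", "er", "rv", "ve", "er"


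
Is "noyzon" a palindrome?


Word: "noyzon"
Reversed: "nozyon"
Forward == Backward? noyzon != nozyon
Palindrome = No


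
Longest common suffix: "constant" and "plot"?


Word 1: "constant"
Word 2: "plot"
Comparing from end:
  Pos -1: 't' == 't'
  Pos -2: 'n' != 'o' (stop)
LCS = "t" (length 1)


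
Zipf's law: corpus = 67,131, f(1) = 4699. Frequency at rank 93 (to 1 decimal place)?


Zipf's law: f(r) = f(1) / r
f(1) = 4699
f(93) = 4699 / 93
= 50.5 occurrences


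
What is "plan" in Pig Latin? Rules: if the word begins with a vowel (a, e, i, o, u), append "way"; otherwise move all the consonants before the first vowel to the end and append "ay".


Word: "plan"
Starts with consonant(s) → move to end, add 'ay'
Consonant cluster: "pl"
Pig Latin = "anplay"


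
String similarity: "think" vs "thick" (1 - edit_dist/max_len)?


Word 1: "think" (length 5)
Word 2: "thick" (length 5)
One optimal edit sequence:
  1. keep 't'
  2. keep 'h'
  3. keep 'i'
  4. substitute 'n' -> 'c'  (+1)
  5. keep 'k'
Edit distance = 1
Max length = max(5, 5) = 5
Similarity = 1 - 1/5
= 0.8000


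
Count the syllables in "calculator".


Word: "calculator"
Syllable breakdown: cal | cu | la | tor
Counting: 4 parts
= 4 syllables


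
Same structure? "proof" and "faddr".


Pattern of "proof": [0, 1, 2, 2, 3]
Pattern of "faddr": [0, 1, 2, 2, 3]
Patterns match
Same pattern = Yes


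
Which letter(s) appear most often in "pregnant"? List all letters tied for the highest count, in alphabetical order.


Word: "pregnant"
Letter counts:
  'a': 1
  'e': 1
  'g': 1
  'n': 2
  'p': 1
  'r': 1
  't': 1
Maximum count = 2
Most frequent = 'n' (2 times each)


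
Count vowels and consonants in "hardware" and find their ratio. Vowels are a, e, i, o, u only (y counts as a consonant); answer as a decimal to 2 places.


Word: "hardware"
Vowels (a,e,i,o,u): 3
Consonants: 5
Ratio = 3/5
= 0.60


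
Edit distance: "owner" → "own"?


Word 1: "owner" (length 5)
Word 2: "own" (length 3)
One optimal edit sequence (insert/delete/substitute each cost 1):
  1. keep 'o'
  2. keep 'w'
  3. keep 'n'
  4. delete 'e'  (+1)
  5. delete 'r'  (+1)
Total edit operations: 2
Edit distance = 2


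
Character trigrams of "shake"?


Word: "shake" (length 5)
Number of trigrams = 5 - 3 + 1 = 3
  Position 0: "sha"
  Position 1: "hak"
  Position 2: "ake"
Trigrams = "sha", "hak", "ake"


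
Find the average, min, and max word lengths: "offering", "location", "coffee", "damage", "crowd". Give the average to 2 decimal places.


Lengths: "offering"=8, "location"=8, "coffee"=6, "damage"=6, "crowd"=5
Sum = 33, Count = 5
Average = 33/5 = 6.60
= avg=6.60, min=5, max=8


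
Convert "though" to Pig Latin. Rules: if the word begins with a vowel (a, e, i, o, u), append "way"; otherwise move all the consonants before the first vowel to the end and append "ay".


Word: "though"
Starts with consonant(s) → move to end, add 'ay'
Consonant cluster: "th"
Pig Latin = "oughthay"


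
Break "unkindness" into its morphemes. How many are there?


Word: "unkindness"
Morphemes: un- | kind | -ness
Each morpheme carries meaning
= 3 morphemes


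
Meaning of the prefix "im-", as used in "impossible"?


Prefix: im-
As in: impossible -> im- + possible
Meaning = not / into


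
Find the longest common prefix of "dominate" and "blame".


Word 1: "dominate"
Word 2: "blame"
Comparing from start:
  Pos 0: 'd' != 'b' (stop)
LCP = "" (length 0)


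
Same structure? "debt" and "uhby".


Pattern of "debt": [0, 1, 2, 3]
Pattern of "uhby": [0, 1, 2, 3]
Patterns match
Same pattern = Yes


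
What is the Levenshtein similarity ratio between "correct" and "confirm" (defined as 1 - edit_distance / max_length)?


Word 1: "correct" (length 7)
Word 2: "confirm" (length 7)
One optimal edit sequence:
  1. keep 'c'
  2. keep 'o'
  3. substitute 'r' -> 'n'  (+1)
  4. substitute 'r' -> 'f'  (+1)
  5. substitute 'e' -> 'i'  (+1)
  6. substitute 'c' -> 'r'  (+1)
  7. substitute 't' -> 'm'  (+1)
Edit distance = 5
Max length = max(7, 7) = 7
Similarity = 1 - 5/7
= 0.2857


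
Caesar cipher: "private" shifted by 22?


Word: "private"
Shift: 22
Each letter → (letter + shift) mod 26:
  'p' (15) + 22 = 11 → 'l'
  'r' (17) + 22 = 13 → 'n'
  'i' (8) + 22 = 4 → 'e'
  'v' (21) + 22 = 17 → 'r'
  'a' (0) + 22 = 22 → 'w'
  't' (19) + 22 = 15 → 'p'
  'e' (4) + 22 = 0 → 'a'
Result = "lnerwpa"


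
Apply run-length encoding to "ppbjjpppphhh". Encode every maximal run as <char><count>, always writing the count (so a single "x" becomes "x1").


String: "ppbjjpppphhh"
Scanning for consecutive runs:
  'p' x 2
  'b' x 1
  'j' x 2
  'p' x 4
  'h' x 3
RLE = "p2b1j2p4h3"


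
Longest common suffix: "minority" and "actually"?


Word 1: "minority"
Word 2: "actually"
Comparing from end:
  Pos -1: 'y' == 'y'
  Pos -2: 't' != 'l' (stop)
LCS = "y" (length 1)


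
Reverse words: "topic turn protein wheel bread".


Original: "topic turn protein wheel bread"
Words (1..n): topic | turn | protein | wheel | bread
Reversed (n..1): bread | wheel | protein | turn | topic
Result = "bread wheel protein turn topic"


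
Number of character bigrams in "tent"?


Word: "tent" (length 4)
Number of 2-grams = length - 2 + 1 = 4 - 2 + 1
= 3


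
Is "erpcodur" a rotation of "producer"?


Word: "producer", Candidate: "erpcodur"
Method: check if candidate is substring of word+word
"producerproducer" contains "erpcodur"? No
Is rotation = No


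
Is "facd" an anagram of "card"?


Word 1: "card" → sorted: acdr
Word 2: "facd" → sorted: acdf
Same letters? acdr != acdf
Anagram = No


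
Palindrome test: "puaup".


Word: "puaup"
Reversed: "puaup"
Forward == Backward? puaup == puaup
Palindrome = Yes


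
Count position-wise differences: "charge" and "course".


Comparing character by character (same length = 6):
  Pos 0: 'c' vs 'c' =
  Pos 1: 'h' vs 'o' !=
  Pos 2: 'a' vs 'u' !=
  Pos 3: 'r' vs 'r' =
  Pos 4: 'g' vs 's' !=
  Pos 5: 'e' vs 'e' =
Hamming distance = 3
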